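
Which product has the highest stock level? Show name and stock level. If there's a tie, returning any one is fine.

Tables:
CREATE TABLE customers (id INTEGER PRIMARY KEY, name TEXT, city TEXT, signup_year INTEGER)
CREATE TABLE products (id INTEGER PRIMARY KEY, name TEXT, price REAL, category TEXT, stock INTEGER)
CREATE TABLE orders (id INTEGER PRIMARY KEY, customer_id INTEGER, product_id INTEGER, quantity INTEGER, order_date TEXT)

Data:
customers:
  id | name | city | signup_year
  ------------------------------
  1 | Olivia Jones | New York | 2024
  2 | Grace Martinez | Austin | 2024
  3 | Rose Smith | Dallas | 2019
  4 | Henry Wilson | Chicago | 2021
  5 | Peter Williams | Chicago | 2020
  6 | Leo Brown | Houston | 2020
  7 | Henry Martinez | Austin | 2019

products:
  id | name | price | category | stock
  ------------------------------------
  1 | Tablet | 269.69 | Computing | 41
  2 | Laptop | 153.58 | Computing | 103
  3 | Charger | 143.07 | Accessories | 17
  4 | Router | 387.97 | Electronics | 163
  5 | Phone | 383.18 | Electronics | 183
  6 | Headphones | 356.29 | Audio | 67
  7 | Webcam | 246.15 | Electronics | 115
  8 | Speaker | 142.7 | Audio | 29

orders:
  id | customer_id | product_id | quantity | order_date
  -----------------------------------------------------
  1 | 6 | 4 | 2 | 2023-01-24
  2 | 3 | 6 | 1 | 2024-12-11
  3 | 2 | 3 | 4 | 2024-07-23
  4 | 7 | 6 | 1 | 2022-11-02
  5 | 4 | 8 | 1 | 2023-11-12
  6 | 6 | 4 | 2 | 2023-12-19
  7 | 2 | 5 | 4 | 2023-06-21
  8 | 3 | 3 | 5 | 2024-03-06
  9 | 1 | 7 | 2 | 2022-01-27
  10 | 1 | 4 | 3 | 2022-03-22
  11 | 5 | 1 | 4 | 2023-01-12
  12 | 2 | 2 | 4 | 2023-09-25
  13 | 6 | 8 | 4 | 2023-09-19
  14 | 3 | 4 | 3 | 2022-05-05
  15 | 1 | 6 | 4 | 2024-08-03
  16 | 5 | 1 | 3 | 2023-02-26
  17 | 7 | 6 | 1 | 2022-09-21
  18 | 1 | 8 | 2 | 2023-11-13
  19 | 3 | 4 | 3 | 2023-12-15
SELECT name, stock FROM products ORDER BY stock DESC LIMIT 1

Execution result:
name | stock
Phone | 183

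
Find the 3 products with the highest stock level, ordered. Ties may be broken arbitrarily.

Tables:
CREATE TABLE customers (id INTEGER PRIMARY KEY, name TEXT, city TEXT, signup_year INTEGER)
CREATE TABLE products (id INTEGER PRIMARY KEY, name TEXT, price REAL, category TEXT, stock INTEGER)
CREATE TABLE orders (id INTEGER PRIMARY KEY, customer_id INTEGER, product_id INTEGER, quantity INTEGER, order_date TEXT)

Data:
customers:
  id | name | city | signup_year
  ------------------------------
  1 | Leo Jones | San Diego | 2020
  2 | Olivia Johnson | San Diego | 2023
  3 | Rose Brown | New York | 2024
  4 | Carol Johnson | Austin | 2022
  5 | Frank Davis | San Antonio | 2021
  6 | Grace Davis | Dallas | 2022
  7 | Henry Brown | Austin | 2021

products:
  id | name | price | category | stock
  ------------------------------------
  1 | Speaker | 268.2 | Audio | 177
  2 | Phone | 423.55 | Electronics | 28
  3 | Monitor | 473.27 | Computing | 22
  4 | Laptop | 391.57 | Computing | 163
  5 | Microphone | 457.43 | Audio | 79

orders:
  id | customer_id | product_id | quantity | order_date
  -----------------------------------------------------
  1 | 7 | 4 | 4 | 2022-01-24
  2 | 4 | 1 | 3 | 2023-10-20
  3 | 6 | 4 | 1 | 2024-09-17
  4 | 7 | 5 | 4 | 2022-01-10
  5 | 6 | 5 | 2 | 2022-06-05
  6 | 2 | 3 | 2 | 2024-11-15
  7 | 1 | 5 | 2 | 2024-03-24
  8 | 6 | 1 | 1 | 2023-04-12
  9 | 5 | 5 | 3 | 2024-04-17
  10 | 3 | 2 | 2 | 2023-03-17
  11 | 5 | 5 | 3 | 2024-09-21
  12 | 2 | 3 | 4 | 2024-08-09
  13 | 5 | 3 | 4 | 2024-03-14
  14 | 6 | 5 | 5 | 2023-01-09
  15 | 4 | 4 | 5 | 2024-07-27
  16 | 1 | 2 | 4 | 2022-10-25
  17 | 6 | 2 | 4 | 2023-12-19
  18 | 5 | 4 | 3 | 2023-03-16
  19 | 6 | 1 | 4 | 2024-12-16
SELECT name, stock FROM products ORDER BY stock DESC LIMIT 3

Execution result:
name | stock
Speaker | 177
Laptop | 163
Microphone | 79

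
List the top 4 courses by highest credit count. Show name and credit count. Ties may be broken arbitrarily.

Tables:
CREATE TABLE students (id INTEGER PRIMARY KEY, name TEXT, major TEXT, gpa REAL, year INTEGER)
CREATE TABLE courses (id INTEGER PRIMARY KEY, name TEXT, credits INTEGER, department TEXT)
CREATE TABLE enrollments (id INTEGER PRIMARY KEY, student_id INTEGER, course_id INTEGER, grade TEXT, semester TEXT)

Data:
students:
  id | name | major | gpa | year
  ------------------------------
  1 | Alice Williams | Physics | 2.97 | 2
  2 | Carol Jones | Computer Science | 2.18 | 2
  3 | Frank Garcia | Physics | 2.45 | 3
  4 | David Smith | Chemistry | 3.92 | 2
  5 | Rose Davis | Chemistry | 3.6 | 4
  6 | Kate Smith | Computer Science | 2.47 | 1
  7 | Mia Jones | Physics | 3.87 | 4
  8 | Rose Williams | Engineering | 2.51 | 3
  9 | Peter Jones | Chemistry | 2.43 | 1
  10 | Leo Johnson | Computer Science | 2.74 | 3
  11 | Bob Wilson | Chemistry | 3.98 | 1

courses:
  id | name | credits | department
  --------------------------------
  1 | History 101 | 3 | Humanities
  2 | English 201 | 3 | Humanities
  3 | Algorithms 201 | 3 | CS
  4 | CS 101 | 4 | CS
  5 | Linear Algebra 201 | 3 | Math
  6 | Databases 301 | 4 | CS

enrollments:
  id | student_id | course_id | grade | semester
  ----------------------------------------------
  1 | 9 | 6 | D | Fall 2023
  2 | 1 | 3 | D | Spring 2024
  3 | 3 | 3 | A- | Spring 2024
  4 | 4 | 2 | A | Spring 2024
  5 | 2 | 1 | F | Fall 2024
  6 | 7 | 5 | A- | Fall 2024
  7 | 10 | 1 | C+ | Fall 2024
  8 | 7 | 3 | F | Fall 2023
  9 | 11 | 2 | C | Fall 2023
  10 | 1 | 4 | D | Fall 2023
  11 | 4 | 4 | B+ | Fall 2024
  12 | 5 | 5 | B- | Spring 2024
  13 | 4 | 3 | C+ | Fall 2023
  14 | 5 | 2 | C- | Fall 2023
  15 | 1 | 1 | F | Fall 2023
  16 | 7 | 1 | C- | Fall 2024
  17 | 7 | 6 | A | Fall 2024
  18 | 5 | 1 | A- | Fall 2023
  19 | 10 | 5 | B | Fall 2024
SELECT name, credits FROM courses ORDER BY credits DESC LIMIT 4

Execution result:
name | credits
CS 101 | 4
Databases 301 | 4
History 101 | 3
English 201 | 3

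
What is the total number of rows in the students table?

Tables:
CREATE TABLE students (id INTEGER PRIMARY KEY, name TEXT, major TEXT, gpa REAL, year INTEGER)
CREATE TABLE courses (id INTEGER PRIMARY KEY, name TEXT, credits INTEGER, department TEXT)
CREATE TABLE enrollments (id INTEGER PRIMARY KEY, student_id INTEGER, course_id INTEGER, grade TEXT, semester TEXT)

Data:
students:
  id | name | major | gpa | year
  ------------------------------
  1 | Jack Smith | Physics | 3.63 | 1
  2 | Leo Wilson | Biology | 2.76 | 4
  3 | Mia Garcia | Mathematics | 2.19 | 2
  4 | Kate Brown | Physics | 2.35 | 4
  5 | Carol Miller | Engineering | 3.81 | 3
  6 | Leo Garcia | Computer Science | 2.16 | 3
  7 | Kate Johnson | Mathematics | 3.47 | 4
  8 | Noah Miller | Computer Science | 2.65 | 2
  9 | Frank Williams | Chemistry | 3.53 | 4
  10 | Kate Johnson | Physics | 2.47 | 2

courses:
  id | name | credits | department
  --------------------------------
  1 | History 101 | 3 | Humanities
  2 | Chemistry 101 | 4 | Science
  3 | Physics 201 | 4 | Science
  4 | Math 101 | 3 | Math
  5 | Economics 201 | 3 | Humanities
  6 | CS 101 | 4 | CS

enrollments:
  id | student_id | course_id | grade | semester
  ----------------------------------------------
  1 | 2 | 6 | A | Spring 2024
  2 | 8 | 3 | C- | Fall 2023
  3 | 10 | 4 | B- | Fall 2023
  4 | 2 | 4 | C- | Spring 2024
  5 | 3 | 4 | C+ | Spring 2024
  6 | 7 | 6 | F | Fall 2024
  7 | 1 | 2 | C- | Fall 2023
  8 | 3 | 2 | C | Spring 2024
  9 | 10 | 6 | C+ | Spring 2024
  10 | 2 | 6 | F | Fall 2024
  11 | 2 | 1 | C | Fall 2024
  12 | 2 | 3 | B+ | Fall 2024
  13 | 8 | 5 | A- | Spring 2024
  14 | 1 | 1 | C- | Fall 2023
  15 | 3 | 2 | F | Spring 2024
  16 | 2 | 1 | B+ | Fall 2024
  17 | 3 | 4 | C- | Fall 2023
SELECT COUNT(*) FROM students

Execution result:
10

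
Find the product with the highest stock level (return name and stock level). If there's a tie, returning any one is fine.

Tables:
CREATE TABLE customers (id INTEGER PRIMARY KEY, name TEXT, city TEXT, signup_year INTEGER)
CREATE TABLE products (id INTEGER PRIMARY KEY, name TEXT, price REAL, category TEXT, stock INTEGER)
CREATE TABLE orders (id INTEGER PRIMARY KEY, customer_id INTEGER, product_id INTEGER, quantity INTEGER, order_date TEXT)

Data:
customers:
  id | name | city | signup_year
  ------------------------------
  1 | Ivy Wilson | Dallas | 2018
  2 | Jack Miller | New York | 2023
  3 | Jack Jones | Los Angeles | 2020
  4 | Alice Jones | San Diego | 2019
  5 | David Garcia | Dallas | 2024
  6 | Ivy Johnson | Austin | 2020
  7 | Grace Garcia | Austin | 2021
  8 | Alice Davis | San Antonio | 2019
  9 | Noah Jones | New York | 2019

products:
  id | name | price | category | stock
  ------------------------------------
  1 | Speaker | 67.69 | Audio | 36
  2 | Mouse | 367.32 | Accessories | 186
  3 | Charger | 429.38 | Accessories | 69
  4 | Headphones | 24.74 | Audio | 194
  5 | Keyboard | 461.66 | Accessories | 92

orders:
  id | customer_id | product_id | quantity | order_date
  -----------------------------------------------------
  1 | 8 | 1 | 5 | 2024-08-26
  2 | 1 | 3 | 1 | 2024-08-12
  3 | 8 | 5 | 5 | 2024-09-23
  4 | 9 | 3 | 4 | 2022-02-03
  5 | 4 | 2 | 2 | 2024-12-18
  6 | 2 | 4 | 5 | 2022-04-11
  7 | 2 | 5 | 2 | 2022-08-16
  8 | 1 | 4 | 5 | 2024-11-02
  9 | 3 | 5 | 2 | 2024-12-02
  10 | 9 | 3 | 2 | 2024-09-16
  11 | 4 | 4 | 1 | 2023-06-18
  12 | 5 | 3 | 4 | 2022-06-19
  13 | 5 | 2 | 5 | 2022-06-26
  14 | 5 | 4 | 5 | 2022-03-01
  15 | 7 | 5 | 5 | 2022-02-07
SELECT name, stock FROM products ORDER BY stock DESC LIMIT 1

Execution result:
name | stock
Headphones | 194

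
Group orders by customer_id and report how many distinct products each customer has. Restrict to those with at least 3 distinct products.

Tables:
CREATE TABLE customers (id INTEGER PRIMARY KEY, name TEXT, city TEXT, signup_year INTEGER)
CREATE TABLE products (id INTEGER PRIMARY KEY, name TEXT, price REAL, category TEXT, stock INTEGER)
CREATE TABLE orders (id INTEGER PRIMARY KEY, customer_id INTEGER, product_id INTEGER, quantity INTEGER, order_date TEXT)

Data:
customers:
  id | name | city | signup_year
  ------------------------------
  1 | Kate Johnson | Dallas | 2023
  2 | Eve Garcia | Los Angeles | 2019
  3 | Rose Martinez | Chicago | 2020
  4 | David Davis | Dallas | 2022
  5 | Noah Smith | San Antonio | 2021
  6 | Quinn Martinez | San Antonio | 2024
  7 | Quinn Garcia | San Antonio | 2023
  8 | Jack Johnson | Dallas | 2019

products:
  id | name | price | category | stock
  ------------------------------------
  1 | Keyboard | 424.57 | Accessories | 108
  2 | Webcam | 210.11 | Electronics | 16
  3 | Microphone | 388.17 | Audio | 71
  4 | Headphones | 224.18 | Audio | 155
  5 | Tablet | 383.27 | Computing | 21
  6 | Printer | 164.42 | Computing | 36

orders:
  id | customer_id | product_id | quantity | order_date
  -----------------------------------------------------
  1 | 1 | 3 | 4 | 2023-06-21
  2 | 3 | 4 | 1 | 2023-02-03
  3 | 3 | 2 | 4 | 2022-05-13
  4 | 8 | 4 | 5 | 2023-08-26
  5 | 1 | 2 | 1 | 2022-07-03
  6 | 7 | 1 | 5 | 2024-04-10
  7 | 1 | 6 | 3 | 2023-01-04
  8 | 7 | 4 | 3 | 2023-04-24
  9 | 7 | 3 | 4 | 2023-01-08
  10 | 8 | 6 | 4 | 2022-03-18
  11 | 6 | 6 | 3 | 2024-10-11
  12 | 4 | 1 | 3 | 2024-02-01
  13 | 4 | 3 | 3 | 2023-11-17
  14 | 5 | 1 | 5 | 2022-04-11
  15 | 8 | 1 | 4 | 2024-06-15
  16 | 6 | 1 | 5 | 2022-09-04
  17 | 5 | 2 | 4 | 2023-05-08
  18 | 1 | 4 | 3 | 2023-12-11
SELECT customer_id, COUNT(DISTINCT product_id) AS distinct_product_count FROM orders GROUP BY customer_id HAVING COUNT(DISTINCT product_id) >= 3

Execution result:
customer_id | distinct_product_count
1 | 4
7 | 3
8 | 3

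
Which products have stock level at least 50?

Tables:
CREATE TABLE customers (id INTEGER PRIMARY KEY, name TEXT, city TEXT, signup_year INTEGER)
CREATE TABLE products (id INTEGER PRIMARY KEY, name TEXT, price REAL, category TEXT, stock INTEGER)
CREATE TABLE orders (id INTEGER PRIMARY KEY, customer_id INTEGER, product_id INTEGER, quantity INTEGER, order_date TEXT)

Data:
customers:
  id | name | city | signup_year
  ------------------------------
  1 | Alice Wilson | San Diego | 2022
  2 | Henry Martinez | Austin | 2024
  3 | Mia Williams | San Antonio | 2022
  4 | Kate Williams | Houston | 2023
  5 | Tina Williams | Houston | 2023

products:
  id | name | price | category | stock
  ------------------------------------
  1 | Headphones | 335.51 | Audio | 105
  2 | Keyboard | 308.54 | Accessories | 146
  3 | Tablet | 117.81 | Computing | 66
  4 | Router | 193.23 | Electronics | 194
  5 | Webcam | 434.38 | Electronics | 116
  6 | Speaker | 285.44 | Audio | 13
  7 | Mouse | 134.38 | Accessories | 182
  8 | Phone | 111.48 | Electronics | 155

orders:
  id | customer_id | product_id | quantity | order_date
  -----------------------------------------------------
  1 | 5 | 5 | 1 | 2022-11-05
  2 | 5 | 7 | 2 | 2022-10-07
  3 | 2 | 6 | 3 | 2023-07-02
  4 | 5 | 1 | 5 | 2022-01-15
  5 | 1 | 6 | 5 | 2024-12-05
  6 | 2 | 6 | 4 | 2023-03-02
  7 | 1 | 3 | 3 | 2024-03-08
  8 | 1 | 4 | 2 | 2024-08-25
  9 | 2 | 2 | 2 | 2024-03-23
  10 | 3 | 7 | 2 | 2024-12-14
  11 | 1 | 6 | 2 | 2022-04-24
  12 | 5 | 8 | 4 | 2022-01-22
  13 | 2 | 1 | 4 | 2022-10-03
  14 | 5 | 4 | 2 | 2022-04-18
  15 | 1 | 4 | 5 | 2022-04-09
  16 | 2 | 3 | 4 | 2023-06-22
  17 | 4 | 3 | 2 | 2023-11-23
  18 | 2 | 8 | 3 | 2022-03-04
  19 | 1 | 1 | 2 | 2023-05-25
SELECT name, stock FROM products WHERE stock >= 50

Execution result:
name | stock
Headphones | 105
Keyboard | 146
Tablet | 66
Router | 194
Webcam | 116
Mouse | 182
Phone | 155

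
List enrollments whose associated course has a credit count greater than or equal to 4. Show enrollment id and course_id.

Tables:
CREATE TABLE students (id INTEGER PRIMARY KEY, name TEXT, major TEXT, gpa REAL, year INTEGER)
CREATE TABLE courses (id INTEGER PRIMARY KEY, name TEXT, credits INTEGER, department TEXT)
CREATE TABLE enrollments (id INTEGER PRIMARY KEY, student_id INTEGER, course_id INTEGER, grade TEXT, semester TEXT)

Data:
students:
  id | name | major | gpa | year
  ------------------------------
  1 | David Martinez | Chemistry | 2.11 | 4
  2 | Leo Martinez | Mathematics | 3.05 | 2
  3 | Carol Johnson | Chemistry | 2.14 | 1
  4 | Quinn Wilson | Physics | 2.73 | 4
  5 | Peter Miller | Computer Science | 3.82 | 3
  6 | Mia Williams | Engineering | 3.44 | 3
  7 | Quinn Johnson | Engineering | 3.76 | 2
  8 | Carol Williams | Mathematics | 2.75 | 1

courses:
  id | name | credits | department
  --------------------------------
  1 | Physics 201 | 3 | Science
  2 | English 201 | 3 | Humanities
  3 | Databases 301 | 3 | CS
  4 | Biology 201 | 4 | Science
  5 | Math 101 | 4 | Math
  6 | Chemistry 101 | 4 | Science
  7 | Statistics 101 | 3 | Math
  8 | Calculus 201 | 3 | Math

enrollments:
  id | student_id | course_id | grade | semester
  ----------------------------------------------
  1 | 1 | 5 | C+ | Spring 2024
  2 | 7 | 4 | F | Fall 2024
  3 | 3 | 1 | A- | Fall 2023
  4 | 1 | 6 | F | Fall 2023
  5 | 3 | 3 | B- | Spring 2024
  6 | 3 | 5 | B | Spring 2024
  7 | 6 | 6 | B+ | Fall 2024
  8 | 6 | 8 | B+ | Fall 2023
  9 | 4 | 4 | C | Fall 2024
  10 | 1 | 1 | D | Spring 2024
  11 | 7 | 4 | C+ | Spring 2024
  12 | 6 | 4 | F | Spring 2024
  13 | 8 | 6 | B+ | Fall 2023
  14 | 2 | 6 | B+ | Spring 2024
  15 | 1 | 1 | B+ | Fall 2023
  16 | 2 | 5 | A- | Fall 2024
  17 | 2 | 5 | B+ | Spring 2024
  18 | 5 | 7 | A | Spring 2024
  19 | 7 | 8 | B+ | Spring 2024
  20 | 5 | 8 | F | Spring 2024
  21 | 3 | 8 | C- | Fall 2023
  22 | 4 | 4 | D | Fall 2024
SELECT id, course_id FROM enrollments WHERE course_id IN (SELECT id FROM courses WHERE credits >= 4)

Execution result:
id | course_id
1 | 5
2 | 4
4 | 6
6 | 5
7 | 6
9 | 4
11 | 4
12 | 4
13 | 6
14 | 6
16 | 5
17 | 5
22 | 4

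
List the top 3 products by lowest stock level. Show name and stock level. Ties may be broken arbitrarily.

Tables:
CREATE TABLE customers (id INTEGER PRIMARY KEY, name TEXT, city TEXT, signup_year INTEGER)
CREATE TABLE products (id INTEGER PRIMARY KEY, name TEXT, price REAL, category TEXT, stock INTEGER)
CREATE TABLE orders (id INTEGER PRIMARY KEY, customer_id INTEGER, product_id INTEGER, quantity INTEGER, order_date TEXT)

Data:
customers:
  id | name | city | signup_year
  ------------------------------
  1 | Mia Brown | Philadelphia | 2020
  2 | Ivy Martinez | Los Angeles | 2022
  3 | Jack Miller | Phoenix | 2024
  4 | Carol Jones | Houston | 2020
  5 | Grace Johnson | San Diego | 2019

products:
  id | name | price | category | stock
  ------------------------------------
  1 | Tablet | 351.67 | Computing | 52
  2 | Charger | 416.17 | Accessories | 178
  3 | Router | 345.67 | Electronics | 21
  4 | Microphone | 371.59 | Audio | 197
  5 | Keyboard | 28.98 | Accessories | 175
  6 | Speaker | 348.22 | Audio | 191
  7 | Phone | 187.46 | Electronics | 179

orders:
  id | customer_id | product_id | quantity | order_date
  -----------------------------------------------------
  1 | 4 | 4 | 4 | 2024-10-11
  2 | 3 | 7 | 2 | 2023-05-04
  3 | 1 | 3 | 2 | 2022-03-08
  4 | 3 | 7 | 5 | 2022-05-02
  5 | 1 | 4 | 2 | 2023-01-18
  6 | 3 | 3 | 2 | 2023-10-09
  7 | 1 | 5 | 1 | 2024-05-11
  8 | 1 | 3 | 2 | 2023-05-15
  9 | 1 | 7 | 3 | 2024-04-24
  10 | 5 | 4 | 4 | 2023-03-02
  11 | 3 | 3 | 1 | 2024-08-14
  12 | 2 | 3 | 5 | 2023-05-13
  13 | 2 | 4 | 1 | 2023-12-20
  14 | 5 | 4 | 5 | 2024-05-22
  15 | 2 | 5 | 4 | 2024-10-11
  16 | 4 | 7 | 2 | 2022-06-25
SELECT name, stock FROM products ORDER BY stock ASC LIMIT 3

Execution result:
name | stock
Router | 21
Tablet | 52
Keyboard | 175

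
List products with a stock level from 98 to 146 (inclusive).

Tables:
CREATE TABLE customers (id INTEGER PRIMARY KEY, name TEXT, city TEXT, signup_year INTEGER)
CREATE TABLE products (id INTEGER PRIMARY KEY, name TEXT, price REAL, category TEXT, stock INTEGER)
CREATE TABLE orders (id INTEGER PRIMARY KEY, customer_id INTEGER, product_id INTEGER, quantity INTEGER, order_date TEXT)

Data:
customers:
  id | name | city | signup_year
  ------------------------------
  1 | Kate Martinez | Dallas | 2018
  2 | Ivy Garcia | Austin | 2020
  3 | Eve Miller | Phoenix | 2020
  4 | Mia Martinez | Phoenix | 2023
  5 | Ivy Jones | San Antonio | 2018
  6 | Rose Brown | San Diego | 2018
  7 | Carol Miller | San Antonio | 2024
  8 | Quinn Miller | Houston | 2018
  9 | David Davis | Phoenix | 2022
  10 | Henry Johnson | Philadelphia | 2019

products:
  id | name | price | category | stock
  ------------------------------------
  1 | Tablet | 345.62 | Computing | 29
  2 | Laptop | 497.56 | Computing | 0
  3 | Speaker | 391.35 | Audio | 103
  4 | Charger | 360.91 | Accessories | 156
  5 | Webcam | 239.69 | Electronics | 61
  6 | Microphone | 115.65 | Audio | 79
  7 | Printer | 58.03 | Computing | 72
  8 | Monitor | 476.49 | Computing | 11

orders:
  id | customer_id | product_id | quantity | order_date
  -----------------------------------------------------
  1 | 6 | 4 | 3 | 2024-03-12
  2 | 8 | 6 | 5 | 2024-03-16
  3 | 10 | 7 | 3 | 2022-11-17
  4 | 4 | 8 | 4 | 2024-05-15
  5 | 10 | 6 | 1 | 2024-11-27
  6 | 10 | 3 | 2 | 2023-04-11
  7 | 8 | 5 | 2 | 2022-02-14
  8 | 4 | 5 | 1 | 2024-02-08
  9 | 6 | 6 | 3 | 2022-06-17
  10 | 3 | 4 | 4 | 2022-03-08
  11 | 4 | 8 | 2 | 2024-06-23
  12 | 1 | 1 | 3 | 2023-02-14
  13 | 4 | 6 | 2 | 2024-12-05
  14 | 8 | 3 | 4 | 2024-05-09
SELECT name, stock FROM products WHERE stock BETWEEN 98 AND 146

Execution result:
name | stock
Speaker | 103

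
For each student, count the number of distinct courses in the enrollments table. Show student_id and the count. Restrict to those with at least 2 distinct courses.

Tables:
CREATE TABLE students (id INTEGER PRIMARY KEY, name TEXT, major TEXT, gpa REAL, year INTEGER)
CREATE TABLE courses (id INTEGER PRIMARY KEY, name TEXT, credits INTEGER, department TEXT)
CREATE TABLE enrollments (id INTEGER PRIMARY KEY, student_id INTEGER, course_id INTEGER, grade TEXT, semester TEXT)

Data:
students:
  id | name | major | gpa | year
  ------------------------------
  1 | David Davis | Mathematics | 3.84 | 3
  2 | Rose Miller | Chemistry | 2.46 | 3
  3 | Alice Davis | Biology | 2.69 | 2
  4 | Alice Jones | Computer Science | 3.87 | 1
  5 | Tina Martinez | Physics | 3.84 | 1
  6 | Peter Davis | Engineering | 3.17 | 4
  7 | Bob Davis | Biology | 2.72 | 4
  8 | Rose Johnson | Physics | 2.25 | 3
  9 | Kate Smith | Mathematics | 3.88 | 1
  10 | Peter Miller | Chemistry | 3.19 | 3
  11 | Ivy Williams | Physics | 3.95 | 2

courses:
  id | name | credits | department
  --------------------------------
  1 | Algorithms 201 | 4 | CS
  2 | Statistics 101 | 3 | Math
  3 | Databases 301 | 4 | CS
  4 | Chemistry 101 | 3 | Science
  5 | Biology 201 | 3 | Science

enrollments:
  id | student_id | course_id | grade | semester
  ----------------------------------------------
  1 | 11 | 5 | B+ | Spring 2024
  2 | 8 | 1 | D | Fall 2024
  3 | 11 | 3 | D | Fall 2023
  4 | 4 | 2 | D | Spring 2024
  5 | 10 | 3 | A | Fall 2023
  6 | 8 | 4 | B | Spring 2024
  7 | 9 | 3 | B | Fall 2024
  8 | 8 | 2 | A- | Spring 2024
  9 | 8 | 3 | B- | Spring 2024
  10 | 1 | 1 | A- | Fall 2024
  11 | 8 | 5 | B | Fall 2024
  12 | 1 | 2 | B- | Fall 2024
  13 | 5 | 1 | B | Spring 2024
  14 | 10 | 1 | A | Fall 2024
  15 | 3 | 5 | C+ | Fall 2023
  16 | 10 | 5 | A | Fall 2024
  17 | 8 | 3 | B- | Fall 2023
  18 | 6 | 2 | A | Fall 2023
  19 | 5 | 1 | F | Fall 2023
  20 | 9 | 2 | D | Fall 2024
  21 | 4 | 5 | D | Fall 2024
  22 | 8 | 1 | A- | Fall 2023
SELECT student_id, COUNT(DISTINCT course_id) AS distinct_course_count FROM enrollments GROUP BY student_id HAVING COUNT(DISTINCT course_id) >= 2

Execution result:
student_id | distinct_course_count
1 | 2
4 | 2
8 | 5
9 | 2
10 | 3
11 | 2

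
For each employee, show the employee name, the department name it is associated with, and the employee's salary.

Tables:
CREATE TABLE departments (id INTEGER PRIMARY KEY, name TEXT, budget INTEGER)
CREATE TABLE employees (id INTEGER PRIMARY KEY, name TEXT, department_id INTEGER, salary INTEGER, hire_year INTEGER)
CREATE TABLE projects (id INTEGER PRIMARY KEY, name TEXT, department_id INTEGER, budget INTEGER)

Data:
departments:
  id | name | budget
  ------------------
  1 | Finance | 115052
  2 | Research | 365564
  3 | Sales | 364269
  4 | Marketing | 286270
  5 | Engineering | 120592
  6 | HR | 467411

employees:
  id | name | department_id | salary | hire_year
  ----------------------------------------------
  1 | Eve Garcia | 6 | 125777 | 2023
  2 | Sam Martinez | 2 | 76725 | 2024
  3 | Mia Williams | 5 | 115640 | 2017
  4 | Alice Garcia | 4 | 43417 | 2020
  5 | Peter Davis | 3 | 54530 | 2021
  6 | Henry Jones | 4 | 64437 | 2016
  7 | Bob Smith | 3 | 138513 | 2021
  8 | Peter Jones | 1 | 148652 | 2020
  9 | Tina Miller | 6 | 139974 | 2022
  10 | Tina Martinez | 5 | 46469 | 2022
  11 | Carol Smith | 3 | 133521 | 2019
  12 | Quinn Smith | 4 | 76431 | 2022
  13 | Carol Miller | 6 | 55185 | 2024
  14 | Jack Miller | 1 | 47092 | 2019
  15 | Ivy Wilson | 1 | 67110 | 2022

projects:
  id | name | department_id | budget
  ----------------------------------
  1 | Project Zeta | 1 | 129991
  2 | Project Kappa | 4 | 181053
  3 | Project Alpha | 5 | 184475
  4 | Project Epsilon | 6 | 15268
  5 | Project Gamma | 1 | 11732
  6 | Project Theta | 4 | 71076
SELECT c.name, p.name AS department, c.salary FROM employees c JOIN departments p ON c.department_id = p.id

Execution result:
name | department | salary
Eve Garcia | HR | 125777
Sam Martinez | Research | 76725
Mia Williams | Engineering | 115640
Alice Garcia | Marketing | 43417
Peter Davis | Sales | 54530
Henry Jones | Marketing | 64437
Bob Smith | Sales | 138513
Peter Jones | Finance | 148652
Tina Miller | HR | 139974
Tina Martinez | Engineering | 46469
Carol Smith | Sales | 133521
Quinn Smith | Marketing | 76431
Carol Miller | HR | 55185
Jack Miller | Finance | 47092
Ivy Wilson | Finance | 67110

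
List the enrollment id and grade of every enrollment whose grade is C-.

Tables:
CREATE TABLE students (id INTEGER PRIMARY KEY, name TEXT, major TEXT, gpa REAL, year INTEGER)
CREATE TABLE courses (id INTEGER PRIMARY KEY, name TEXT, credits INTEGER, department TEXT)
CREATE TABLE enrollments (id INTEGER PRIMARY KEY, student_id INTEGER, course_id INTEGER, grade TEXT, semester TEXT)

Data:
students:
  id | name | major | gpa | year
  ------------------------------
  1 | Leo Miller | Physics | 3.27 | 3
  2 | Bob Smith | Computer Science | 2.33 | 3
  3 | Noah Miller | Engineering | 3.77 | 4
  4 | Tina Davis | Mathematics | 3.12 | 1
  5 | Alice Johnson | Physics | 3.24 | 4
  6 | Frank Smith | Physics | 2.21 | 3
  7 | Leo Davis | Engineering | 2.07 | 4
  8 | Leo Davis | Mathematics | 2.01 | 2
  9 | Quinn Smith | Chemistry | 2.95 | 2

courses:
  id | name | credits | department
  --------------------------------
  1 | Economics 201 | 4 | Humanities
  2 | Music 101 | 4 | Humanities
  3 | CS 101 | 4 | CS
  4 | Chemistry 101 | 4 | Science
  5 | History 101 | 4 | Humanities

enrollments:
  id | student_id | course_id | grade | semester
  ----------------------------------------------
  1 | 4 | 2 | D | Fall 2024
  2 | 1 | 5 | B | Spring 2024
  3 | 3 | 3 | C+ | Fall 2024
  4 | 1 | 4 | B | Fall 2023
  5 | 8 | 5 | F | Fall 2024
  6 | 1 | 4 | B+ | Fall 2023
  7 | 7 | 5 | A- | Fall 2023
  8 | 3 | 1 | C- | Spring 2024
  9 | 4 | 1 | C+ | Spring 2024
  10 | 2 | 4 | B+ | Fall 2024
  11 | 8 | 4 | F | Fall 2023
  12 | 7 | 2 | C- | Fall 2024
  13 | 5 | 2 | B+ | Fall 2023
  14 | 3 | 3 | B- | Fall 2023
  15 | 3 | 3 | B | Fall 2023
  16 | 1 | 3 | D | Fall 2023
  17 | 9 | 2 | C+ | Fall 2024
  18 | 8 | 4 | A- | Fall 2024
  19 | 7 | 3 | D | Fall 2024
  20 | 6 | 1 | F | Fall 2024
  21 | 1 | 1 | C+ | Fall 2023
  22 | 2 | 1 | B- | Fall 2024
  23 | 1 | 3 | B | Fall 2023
SELECT id, grade FROM enrollments WHERE grade = 'C-'

Execution result:
id | grade
8 | C-
12 | C-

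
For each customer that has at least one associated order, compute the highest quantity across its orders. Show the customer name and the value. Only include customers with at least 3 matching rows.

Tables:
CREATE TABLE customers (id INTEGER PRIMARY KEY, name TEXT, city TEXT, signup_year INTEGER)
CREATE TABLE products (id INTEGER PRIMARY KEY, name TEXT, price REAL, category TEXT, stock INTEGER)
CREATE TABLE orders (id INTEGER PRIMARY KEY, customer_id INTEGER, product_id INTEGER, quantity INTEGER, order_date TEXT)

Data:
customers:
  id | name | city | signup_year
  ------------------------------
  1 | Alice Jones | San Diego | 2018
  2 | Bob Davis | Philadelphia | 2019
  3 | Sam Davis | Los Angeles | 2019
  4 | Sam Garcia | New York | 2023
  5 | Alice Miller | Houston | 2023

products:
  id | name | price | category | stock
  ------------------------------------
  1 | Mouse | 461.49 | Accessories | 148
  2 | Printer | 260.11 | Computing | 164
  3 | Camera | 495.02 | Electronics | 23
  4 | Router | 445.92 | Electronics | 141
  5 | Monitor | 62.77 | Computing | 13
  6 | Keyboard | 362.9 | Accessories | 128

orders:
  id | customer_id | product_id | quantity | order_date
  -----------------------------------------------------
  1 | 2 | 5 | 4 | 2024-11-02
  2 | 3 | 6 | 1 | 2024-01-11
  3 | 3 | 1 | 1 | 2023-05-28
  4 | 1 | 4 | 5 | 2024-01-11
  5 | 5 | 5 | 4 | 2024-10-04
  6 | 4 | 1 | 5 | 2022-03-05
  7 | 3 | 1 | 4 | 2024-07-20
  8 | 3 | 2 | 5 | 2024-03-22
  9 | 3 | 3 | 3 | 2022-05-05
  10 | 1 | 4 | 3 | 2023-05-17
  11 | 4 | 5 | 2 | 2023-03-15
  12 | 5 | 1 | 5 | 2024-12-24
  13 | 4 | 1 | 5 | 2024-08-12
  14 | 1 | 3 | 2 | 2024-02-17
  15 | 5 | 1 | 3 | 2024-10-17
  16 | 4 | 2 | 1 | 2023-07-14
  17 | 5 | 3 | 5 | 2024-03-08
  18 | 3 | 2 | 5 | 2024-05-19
SELECT p.name, MAX(c.quantity) AS max_quantity FROM orders c JOIN customers p ON c.customer_id = p.id GROUP BY p.id, p.name HAVING COUNT(*) >= 3

Execution result:
name | max_quantity
Alice Jones | 5
Sam Davis | 5
Sam Garcia | 5
Alice Miller | 5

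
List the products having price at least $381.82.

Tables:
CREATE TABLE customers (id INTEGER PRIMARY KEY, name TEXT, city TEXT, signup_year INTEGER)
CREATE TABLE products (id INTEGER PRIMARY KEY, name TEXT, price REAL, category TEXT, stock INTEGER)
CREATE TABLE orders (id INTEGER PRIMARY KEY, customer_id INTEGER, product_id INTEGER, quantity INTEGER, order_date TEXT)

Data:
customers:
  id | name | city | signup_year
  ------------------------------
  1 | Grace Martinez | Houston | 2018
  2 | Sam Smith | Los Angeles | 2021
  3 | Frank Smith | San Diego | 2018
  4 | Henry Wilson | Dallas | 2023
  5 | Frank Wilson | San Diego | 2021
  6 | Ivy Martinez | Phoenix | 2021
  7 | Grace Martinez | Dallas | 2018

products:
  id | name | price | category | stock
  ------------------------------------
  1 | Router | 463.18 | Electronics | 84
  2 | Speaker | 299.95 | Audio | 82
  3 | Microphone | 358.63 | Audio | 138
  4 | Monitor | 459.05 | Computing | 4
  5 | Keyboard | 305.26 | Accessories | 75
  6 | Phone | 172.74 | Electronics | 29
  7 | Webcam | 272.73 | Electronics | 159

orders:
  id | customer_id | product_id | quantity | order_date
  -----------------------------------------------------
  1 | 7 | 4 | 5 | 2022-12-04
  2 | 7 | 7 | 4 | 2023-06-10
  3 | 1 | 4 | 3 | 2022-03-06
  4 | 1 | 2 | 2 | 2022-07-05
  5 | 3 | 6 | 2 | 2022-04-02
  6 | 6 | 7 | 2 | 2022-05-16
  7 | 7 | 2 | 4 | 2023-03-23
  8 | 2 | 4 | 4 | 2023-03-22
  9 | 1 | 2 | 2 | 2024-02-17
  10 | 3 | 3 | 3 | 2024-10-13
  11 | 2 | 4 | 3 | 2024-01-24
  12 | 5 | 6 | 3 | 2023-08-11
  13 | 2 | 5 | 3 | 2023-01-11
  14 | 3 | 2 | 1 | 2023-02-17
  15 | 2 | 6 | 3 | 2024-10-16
SELECT name, price FROM products WHERE price >= 381.82

Execution result:
name | price
Router | 463.18
Monitor | 459.05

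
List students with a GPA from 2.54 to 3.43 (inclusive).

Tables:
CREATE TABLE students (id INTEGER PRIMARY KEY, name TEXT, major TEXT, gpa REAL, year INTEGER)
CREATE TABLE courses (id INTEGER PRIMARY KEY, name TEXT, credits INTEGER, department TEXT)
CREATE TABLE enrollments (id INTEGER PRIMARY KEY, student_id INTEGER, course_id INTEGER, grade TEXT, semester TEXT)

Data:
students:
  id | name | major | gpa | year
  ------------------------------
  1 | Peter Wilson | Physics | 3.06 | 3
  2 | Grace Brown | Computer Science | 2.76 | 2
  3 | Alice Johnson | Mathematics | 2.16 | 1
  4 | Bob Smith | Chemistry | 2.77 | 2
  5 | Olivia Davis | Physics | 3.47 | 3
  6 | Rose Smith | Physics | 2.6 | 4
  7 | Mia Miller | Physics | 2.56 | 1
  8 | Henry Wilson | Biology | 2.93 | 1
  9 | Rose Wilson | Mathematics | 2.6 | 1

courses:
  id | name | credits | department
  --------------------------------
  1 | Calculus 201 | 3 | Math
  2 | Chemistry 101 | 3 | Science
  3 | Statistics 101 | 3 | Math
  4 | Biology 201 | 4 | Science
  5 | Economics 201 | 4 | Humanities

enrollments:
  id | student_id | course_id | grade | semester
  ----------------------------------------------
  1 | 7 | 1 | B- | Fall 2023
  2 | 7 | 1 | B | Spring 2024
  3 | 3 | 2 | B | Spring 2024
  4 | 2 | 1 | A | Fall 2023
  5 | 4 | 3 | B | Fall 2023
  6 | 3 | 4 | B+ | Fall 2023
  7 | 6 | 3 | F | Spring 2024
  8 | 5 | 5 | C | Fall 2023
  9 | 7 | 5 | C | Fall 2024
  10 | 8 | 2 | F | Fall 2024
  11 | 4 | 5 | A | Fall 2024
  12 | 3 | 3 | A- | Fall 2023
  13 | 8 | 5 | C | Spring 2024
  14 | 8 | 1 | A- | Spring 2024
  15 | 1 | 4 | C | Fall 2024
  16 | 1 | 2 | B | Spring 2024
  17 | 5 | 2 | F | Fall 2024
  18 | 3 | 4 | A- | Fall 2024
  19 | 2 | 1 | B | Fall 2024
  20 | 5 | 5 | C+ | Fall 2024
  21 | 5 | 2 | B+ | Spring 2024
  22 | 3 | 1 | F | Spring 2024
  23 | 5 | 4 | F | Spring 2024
SELECT name, gpa FROM students WHERE gpa BETWEEN 2.54 AND 3.43

Execution result:
name | gpa
Peter Wilson | 3.06
Grace Brown | 2.76
Bob Smith | 2.77
Rose Smith | 2.60
Mia Miller | 2.56
Henry Wilson | 2.93
Rose Wilson | 2.60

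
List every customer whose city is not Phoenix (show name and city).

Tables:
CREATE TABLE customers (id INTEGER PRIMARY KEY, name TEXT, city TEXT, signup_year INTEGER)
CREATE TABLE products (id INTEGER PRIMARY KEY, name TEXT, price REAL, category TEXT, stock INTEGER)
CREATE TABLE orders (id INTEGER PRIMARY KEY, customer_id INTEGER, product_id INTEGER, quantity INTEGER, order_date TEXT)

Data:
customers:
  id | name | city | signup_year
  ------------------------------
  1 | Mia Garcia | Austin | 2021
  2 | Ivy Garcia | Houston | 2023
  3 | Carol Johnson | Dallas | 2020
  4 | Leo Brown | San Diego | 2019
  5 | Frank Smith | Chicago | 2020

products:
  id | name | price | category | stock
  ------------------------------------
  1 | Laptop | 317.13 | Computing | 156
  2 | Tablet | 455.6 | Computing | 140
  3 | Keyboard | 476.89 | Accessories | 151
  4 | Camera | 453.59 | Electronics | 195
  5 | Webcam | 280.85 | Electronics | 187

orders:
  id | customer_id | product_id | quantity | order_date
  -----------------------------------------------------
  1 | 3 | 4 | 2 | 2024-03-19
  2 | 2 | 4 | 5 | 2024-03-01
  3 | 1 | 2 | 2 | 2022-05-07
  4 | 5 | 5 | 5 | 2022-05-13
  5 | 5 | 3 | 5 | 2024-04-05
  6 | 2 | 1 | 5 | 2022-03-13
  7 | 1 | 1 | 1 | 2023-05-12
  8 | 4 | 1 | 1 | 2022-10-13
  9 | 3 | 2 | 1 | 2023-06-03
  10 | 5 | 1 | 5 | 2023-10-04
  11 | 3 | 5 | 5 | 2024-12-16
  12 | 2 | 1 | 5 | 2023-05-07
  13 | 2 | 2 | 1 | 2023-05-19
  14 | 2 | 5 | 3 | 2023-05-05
SELECT name, city FROM customers WHERE city <> 'Phoenix'

Execution result:
name | city
Mia Garcia | Austin
Ivy Garcia | Houston
Carol Johnson | Dallas
Leo Brown | San Diego
Frank Smith | Chicago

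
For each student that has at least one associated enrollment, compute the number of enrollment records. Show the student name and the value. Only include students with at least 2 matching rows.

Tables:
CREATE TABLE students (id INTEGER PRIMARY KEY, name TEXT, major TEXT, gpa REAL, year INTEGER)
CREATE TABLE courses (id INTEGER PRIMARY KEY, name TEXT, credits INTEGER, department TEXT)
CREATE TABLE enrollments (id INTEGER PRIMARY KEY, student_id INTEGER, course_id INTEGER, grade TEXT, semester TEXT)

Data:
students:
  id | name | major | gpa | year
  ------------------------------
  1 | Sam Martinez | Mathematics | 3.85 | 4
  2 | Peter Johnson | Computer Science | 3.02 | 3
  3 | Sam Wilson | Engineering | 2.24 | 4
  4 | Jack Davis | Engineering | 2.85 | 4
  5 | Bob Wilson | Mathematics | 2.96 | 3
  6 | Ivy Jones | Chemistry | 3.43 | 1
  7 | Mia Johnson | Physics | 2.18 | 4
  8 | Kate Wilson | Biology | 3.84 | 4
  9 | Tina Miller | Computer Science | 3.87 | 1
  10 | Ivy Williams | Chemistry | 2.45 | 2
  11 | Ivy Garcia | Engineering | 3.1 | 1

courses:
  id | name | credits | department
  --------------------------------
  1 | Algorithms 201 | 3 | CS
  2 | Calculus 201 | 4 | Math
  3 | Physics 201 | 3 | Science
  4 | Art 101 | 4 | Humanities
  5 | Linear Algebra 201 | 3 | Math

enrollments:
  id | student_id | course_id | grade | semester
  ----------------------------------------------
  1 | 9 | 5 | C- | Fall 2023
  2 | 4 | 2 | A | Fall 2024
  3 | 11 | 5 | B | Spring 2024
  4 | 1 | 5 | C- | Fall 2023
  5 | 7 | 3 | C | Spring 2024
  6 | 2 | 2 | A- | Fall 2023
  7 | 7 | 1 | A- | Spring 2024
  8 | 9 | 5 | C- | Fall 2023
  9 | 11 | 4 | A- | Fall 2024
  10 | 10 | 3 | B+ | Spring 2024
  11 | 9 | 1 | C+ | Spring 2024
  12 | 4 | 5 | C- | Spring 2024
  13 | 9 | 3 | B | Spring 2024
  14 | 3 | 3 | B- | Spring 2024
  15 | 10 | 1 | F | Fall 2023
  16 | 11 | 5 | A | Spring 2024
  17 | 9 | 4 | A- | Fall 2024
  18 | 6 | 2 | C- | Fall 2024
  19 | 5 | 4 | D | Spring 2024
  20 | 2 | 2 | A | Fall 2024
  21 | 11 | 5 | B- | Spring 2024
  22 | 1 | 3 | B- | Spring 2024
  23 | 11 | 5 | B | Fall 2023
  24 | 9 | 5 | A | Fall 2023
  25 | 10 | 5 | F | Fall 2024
SELECT p.name, COUNT(*) AS n FROM enrollments c JOIN students p ON c.student_id = p.id GROUP BY p.id, p.name HAVING COUNT(*) >= 2

Execution result:
name | n
Sam Martinez | 2
Peter Johnson | 2
Jack Davis | 2
Mia Johnson | 2
Tina Miller | 6
Ivy Williams | 3
Ivy Garcia | 5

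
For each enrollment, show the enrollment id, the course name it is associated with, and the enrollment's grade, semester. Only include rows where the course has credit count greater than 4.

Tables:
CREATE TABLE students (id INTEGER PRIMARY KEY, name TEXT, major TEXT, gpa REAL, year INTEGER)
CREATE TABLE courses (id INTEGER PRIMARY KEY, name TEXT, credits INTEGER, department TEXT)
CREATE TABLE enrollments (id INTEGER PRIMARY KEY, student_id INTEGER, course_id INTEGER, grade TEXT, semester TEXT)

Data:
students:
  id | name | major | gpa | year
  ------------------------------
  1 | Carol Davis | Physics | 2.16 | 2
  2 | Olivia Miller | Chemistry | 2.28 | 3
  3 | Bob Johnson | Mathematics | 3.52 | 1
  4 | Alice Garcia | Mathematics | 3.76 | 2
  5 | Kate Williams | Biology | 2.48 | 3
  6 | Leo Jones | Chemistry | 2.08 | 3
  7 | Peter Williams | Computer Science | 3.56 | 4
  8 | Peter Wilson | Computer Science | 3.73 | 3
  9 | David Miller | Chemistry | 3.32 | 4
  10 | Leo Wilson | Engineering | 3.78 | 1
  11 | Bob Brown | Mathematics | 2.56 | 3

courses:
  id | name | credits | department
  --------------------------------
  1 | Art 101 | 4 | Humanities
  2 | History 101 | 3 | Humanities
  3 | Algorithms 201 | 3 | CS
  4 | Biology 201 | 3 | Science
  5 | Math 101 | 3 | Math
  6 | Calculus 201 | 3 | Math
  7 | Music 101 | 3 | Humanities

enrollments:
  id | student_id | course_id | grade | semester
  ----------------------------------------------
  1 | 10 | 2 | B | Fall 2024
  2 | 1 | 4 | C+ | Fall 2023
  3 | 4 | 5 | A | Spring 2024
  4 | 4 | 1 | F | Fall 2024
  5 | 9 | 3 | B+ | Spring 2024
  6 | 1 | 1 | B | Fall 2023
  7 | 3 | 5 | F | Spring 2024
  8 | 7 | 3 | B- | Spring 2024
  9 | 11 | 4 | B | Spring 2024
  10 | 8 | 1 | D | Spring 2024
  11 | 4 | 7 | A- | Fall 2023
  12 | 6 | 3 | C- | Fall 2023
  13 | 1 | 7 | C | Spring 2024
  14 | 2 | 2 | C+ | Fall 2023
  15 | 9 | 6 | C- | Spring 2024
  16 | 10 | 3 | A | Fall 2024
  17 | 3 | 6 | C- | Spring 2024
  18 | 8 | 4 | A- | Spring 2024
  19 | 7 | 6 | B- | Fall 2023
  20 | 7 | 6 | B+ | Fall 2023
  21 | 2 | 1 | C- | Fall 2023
SELECT c.id, p.name AS course, c.grade, c.semester FROM enrollments c JOIN courses p ON c.course_id = p.id WHERE p.credits > 4

Execution result:
(no rows)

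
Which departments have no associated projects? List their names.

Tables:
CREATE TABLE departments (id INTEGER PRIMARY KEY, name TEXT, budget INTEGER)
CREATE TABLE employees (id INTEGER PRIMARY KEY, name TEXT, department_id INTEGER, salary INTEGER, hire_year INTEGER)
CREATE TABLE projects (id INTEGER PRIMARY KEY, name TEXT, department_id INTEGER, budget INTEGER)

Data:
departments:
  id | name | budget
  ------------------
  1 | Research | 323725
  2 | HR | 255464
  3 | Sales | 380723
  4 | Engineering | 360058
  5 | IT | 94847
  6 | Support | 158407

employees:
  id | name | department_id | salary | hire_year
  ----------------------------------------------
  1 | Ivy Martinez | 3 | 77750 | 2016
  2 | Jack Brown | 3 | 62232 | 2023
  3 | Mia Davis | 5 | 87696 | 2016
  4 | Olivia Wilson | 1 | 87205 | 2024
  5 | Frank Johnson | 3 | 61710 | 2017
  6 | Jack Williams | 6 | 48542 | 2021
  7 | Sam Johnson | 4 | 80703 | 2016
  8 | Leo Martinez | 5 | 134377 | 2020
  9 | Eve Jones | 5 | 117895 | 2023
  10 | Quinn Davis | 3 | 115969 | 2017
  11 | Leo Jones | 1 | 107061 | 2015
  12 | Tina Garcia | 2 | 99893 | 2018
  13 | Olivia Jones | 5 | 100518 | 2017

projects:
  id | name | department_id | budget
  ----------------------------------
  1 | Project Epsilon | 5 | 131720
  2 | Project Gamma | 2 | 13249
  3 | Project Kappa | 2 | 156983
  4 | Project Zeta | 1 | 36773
SELECT p.name FROM departments p LEFT JOIN projects c ON c.department_id = p.id WHERE c.id IS NULL

Execution result:
name
Sales
Engineering
Support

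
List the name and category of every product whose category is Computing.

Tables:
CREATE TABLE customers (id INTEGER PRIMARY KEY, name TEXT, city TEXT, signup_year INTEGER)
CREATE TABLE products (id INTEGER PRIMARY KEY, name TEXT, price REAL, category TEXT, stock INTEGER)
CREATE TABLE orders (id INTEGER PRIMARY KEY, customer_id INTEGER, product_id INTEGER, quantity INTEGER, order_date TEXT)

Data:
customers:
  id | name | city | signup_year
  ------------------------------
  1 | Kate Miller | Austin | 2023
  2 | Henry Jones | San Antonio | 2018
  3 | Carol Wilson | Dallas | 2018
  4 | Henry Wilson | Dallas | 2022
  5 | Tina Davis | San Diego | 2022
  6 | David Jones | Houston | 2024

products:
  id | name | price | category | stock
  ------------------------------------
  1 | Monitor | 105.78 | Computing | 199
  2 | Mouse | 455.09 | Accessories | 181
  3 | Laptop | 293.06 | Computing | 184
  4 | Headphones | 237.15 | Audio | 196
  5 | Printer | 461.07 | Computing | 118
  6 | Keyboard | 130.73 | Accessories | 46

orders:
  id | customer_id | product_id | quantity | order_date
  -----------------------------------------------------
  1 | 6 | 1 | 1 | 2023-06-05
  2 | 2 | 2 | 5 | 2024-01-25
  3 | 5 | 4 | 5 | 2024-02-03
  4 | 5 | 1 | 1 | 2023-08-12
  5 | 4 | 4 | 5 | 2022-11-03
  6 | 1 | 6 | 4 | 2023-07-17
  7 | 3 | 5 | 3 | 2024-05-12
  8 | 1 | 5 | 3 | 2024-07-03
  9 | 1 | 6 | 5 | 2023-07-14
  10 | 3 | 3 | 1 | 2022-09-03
SELECT name, category FROM products WHERE category = 'Computing'

Execution result:
name | category
Monitor | Computing
Laptop | Computing
Printer | Computing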